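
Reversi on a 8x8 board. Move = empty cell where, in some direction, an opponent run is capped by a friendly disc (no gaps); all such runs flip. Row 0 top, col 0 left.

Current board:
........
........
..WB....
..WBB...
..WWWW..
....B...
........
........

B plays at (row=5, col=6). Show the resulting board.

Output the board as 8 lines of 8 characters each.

Answer: ........
........
..WB....
..WBB...
..WWWB..
....B.B.
........
........

Derivation:
Place B at (5,6); scan 8 dirs for brackets.
Dir NW: opp run (4,5) capped by B -> flip
Dir N: first cell '.' (not opp) -> no flip
Dir NE: first cell '.' (not opp) -> no flip
Dir W: first cell '.' (not opp) -> no flip
Dir E: first cell '.' (not opp) -> no flip
Dir SW: first cell '.' (not opp) -> no flip
Dir S: first cell '.' (not opp) -> no flip
Dir SE: first cell '.' (not opp) -> no flip
All flips: (4,5)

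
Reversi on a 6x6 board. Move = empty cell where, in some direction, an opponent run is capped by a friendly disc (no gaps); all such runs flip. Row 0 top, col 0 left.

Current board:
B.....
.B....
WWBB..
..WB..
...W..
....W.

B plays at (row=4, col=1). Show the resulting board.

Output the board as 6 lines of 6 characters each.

Place B at (4,1); scan 8 dirs for brackets.
Dir NW: first cell '.' (not opp) -> no flip
Dir N: first cell '.' (not opp) -> no flip
Dir NE: opp run (3,2) capped by B -> flip
Dir W: first cell '.' (not opp) -> no flip
Dir E: first cell '.' (not opp) -> no flip
Dir SW: first cell '.' (not opp) -> no flip
Dir S: first cell '.' (not opp) -> no flip
Dir SE: first cell '.' (not opp) -> no flip
All flips: (3,2)

Answer: B.....
.B....
WWBB..
..BB..
.B.W..
....W.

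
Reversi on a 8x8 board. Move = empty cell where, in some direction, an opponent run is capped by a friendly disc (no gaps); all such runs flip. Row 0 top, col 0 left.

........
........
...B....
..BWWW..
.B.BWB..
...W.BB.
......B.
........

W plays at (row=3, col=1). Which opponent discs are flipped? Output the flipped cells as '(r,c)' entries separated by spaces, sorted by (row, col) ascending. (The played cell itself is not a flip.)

Answer: (3,2)

Derivation:
Dir NW: first cell '.' (not opp) -> no flip
Dir N: first cell '.' (not opp) -> no flip
Dir NE: first cell '.' (not opp) -> no flip
Dir W: first cell '.' (not opp) -> no flip
Dir E: opp run (3,2) capped by W -> flip
Dir SW: first cell '.' (not opp) -> no flip
Dir S: opp run (4,1), next='.' -> no flip
Dir SE: first cell '.' (not opp) -> no flip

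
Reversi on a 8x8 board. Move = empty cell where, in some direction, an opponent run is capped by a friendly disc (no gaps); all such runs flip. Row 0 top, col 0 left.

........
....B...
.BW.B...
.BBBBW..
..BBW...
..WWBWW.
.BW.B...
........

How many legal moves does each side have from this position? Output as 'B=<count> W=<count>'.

Answer: B=12 W=13

Derivation:
-- B to move --
(1,1): flips 1 -> legal
(1,2): flips 1 -> legal
(1,3): flips 1 -> legal
(2,3): flips 1 -> legal
(2,5): no bracket -> illegal
(2,6): no bracket -> illegal
(3,6): flips 1 -> legal
(4,1): no bracket -> illegal
(4,5): flips 1 -> legal
(4,6): flips 2 -> legal
(4,7): no bracket -> illegal
(5,1): flips 2 -> legal
(5,7): flips 2 -> legal
(6,3): flips 2 -> legal
(6,5): no bracket -> illegal
(6,6): flips 2 -> legal
(6,7): no bracket -> illegal
(7,1): no bracket -> illegal
(7,2): flips 2 -> legal
(7,3): no bracket -> illegal
B mobility = 12
-- W to move --
(0,3): no bracket -> illegal
(0,4): flips 3 -> legal
(0,5): no bracket -> illegal
(1,0): no bracket -> illegal
(1,1): no bracket -> illegal
(1,2): no bracket -> illegal
(1,3): flips 1 -> legal
(1,5): no bracket -> illegal
(2,0): flips 3 -> legal
(2,3): flips 2 -> legal
(2,5): flips 2 -> legal
(3,0): flips 4 -> legal
(4,0): flips 1 -> legal
(4,1): flips 2 -> legal
(4,5): no bracket -> illegal
(5,0): no bracket -> illegal
(5,1): no bracket -> illegal
(6,0): flips 1 -> legal
(6,3): no bracket -> illegal
(6,5): no bracket -> illegal
(7,0): flips 1 -> legal
(7,1): no bracket -> illegal
(7,2): no bracket -> illegal
(7,3): flips 1 -> legal
(7,4): flips 2 -> legal
(7,5): flips 1 -> legal
W mobility = 13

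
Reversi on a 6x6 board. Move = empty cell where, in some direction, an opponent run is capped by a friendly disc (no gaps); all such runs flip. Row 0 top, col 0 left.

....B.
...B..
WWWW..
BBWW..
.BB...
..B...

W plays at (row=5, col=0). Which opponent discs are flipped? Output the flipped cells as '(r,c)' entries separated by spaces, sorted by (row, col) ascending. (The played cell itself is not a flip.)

Answer: (4,1)

Derivation:
Dir NW: edge -> no flip
Dir N: first cell '.' (not opp) -> no flip
Dir NE: opp run (4,1) capped by W -> flip
Dir W: edge -> no flip
Dir E: first cell '.' (not opp) -> no flip
Dir SW: edge -> no flip
Dir S: edge -> no flip
Dir SE: edge -> no flip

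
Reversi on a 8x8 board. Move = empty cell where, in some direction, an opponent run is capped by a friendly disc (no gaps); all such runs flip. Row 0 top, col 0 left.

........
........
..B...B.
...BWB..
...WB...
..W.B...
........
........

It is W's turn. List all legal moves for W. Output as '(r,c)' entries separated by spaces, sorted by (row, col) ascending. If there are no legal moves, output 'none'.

Answer: (2,3) (3,2) (3,6) (4,5) (6,4) (6,5)

Derivation:
(1,1): no bracket -> illegal
(1,2): no bracket -> illegal
(1,3): no bracket -> illegal
(1,5): no bracket -> illegal
(1,6): no bracket -> illegal
(1,7): no bracket -> illegal
(2,1): no bracket -> illegal
(2,3): flips 1 -> legal
(2,4): no bracket -> illegal
(2,5): no bracket -> illegal
(2,7): no bracket -> illegal
(3,1): no bracket -> illegal
(3,2): flips 1 -> legal
(3,6): flips 1 -> legal
(3,7): no bracket -> illegal
(4,2): no bracket -> illegal
(4,5): flips 1 -> legal
(4,6): no bracket -> illegal
(5,3): no bracket -> illegal
(5,5): no bracket -> illegal
(6,3): no bracket -> illegal
(6,4): flips 2 -> legal
(6,5): flips 1 -> legal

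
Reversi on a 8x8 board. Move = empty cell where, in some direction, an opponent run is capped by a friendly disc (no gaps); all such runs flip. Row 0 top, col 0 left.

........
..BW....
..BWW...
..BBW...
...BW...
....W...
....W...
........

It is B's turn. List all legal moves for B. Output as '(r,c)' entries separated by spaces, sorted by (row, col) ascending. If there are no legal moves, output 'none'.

(0,2): no bracket -> illegal
(0,3): flips 2 -> legal
(0,4): flips 1 -> legal
(1,4): flips 2 -> legal
(1,5): flips 1 -> legal
(2,5): flips 3 -> legal
(3,5): flips 1 -> legal
(4,5): flips 3 -> legal
(5,3): no bracket -> illegal
(5,5): flips 1 -> legal
(6,3): no bracket -> illegal
(6,5): flips 1 -> legal
(7,3): no bracket -> illegal
(7,4): no bracket -> illegal
(7,5): no bracket -> illegal

Answer: (0,3) (0,4) (1,4) (1,5) (2,5) (3,5) (4,5) (5,5) (6,5)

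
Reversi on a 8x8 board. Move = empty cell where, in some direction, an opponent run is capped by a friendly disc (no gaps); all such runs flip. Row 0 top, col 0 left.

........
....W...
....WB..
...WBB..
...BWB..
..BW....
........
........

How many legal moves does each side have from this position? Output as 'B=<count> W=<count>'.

Answer: B=8 W=5

Derivation:
-- B to move --
(0,3): flips 1 -> legal
(0,4): flips 2 -> legal
(0,5): no bracket -> illegal
(1,3): flips 1 -> legal
(1,5): no bracket -> illegal
(2,2): no bracket -> illegal
(2,3): flips 2 -> legal
(3,2): flips 1 -> legal
(4,2): no bracket -> illegal
(5,4): flips 2 -> legal
(5,5): no bracket -> illegal
(6,2): flips 2 -> legal
(6,3): flips 1 -> legal
(6,4): no bracket -> illegal
B mobility = 8
-- W to move --
(1,5): no bracket -> illegal
(1,6): no bracket -> illegal
(2,3): no bracket -> illegal
(2,6): flips 2 -> legal
(3,2): no bracket -> illegal
(3,6): flips 3 -> legal
(4,1): no bracket -> illegal
(4,2): flips 1 -> legal
(4,6): flips 2 -> legal
(5,1): flips 1 -> legal
(5,4): no bracket -> illegal
(5,5): no bracket -> illegal
(5,6): no bracket -> illegal
(6,1): no bracket -> illegal
(6,2): no bracket -> illegal
(6,3): no bracket -> illegal
W mobility = 5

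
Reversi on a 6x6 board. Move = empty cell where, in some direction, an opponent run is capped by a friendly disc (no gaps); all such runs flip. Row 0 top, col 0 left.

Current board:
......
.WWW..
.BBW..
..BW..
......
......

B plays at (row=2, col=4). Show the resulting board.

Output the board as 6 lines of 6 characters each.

Place B at (2,4); scan 8 dirs for brackets.
Dir NW: opp run (1,3), next='.' -> no flip
Dir N: first cell '.' (not opp) -> no flip
Dir NE: first cell '.' (not opp) -> no flip
Dir W: opp run (2,3) capped by B -> flip
Dir E: first cell '.' (not opp) -> no flip
Dir SW: opp run (3,3), next='.' -> no flip
Dir S: first cell '.' (not opp) -> no flip
Dir SE: first cell '.' (not opp) -> no flip
All flips: (2,3)

Answer: ......
.WWW..
.BBBB.
..BW..
......
......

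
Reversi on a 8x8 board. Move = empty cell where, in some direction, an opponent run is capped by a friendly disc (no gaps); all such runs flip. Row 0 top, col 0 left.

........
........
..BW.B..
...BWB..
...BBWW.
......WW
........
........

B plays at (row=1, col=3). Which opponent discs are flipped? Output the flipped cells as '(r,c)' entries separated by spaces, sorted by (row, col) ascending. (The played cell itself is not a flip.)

Answer: (2,3)

Derivation:
Dir NW: first cell '.' (not opp) -> no flip
Dir N: first cell '.' (not opp) -> no flip
Dir NE: first cell '.' (not opp) -> no flip
Dir W: first cell '.' (not opp) -> no flip
Dir E: first cell '.' (not opp) -> no flip
Dir SW: first cell 'B' (not opp) -> no flip
Dir S: opp run (2,3) capped by B -> flip
Dir SE: first cell '.' (not opp) -> no flip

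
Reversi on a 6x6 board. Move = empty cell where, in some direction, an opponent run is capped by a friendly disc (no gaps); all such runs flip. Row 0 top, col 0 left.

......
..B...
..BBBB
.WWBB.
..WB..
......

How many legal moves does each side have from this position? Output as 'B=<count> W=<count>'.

Answer: B=6 W=7

Derivation:
-- B to move --
(2,0): no bracket -> illegal
(2,1): flips 1 -> legal
(3,0): flips 2 -> legal
(4,0): flips 1 -> legal
(4,1): flips 2 -> legal
(5,1): flips 1 -> legal
(5,2): flips 2 -> legal
(5,3): no bracket -> illegal
B mobility = 6
-- W to move --
(0,1): no bracket -> illegal
(0,2): flips 2 -> legal
(0,3): no bracket -> illegal
(1,1): no bracket -> illegal
(1,3): flips 1 -> legal
(1,4): flips 1 -> legal
(1,5): flips 2 -> legal
(2,1): no bracket -> illegal
(3,5): flips 2 -> legal
(4,4): flips 1 -> legal
(4,5): no bracket -> illegal
(5,2): no bracket -> illegal
(5,3): no bracket -> illegal
(5,4): flips 1 -> legal
W mobility = 7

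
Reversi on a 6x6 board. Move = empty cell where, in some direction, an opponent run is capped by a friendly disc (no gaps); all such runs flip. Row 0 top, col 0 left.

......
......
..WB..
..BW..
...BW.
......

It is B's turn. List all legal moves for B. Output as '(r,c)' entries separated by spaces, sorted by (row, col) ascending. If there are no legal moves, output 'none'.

(1,1): no bracket -> illegal
(1,2): flips 1 -> legal
(1,3): no bracket -> illegal
(2,1): flips 1 -> legal
(2,4): no bracket -> illegal
(3,1): no bracket -> illegal
(3,4): flips 1 -> legal
(3,5): no bracket -> illegal
(4,2): no bracket -> illegal
(4,5): flips 1 -> legal
(5,3): no bracket -> illegal
(5,4): no bracket -> illegal
(5,5): no bracket -> illegal

Answer: (1,2) (2,1) (3,4) (4,5)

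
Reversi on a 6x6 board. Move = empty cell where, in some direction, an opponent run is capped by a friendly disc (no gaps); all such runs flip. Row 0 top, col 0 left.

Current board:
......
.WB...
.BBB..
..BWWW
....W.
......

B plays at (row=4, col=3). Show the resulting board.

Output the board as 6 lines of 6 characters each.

Place B at (4,3); scan 8 dirs for brackets.
Dir NW: first cell 'B' (not opp) -> no flip
Dir N: opp run (3,3) capped by B -> flip
Dir NE: opp run (3,4), next='.' -> no flip
Dir W: first cell '.' (not opp) -> no flip
Dir E: opp run (4,4), next='.' -> no flip
Dir SW: first cell '.' (not opp) -> no flip
Dir S: first cell '.' (not opp) -> no flip
Dir SE: first cell '.' (not opp) -> no flip
All flips: (3,3)

Answer: ......
.WB...
.BBB..
..BBWW
...BW.
......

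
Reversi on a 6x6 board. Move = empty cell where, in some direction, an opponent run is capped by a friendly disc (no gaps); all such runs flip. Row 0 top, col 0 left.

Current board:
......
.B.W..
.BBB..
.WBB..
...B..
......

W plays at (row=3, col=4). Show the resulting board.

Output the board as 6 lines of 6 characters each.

Place W at (3,4); scan 8 dirs for brackets.
Dir NW: opp run (2,3), next='.' -> no flip
Dir N: first cell '.' (not opp) -> no flip
Dir NE: first cell '.' (not opp) -> no flip
Dir W: opp run (3,3) (3,2) capped by W -> flip
Dir E: first cell '.' (not opp) -> no flip
Dir SW: opp run (4,3), next='.' -> no flip
Dir S: first cell '.' (not opp) -> no flip
Dir SE: first cell '.' (not opp) -> no flip
All flips: (3,2) (3,3)

Answer: ......
.B.W..
.BBB..
.WWWW.
...B..
......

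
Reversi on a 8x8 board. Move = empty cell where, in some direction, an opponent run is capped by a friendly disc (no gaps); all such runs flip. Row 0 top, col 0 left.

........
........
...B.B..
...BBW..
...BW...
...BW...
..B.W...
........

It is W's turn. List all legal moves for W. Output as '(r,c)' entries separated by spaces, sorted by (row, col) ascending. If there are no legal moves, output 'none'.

(1,2): no bracket -> illegal
(1,3): no bracket -> illegal
(1,4): no bracket -> illegal
(1,5): flips 1 -> legal
(1,6): no bracket -> illegal
(2,2): flips 1 -> legal
(2,4): flips 1 -> legal
(2,6): no bracket -> illegal
(3,2): flips 3 -> legal
(3,6): no bracket -> illegal
(4,2): flips 2 -> legal
(4,5): no bracket -> illegal
(5,1): no bracket -> illegal
(5,2): flips 1 -> legal
(6,1): no bracket -> illegal
(6,3): no bracket -> illegal
(7,1): flips 2 -> legal
(7,2): no bracket -> illegal
(7,3): no bracket -> illegal

Answer: (1,5) (2,2) (2,4) (3,2) (4,2) (5,2) (7,1)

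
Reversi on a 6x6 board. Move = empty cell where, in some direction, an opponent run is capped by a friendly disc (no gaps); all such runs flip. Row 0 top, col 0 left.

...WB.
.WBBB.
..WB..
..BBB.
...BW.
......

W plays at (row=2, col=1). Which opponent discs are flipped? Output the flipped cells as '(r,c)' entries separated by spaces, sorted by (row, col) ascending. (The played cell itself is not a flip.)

Dir NW: first cell '.' (not opp) -> no flip
Dir N: first cell 'W' (not opp) -> no flip
Dir NE: opp run (1,2) capped by W -> flip
Dir W: first cell '.' (not opp) -> no flip
Dir E: first cell 'W' (not opp) -> no flip
Dir SW: first cell '.' (not opp) -> no flip
Dir S: first cell '.' (not opp) -> no flip
Dir SE: opp run (3,2) (4,3), next='.' -> no flip

Answer: (1,2)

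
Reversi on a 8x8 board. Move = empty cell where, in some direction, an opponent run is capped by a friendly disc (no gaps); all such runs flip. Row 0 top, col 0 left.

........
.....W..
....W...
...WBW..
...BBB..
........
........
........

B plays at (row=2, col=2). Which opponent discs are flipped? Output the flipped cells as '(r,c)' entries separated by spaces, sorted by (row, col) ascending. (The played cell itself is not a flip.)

Answer: (3,3)

Derivation:
Dir NW: first cell '.' (not opp) -> no flip
Dir N: first cell '.' (not opp) -> no flip
Dir NE: first cell '.' (not opp) -> no flip
Dir W: first cell '.' (not opp) -> no flip
Dir E: first cell '.' (not opp) -> no flip
Dir SW: first cell '.' (not opp) -> no flip
Dir S: first cell '.' (not opp) -> no flip
Dir SE: opp run (3,3) capped by B -> flip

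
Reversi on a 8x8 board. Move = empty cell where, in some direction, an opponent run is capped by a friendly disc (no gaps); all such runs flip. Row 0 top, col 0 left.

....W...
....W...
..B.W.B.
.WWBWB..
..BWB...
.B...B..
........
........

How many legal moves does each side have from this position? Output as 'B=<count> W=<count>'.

-- B to move --
(0,3): no bracket -> illegal
(0,5): no bracket -> illegal
(1,3): flips 1 -> legal
(1,5): flips 1 -> legal
(2,0): flips 1 -> legal
(2,1): no bracket -> illegal
(2,3): no bracket -> illegal
(2,5): no bracket -> illegal
(3,0): flips 2 -> legal
(4,0): flips 1 -> legal
(4,1): no bracket -> illegal
(4,5): no bracket -> illegal
(5,2): no bracket -> illegal
(5,3): flips 1 -> legal
(5,4): no bracket -> illegal
B mobility = 6
-- W to move --
(1,1): no bracket -> illegal
(1,2): flips 1 -> legal
(1,3): flips 1 -> legal
(1,5): no bracket -> illegal
(1,6): no bracket -> illegal
(1,7): no bracket -> illegal
(2,1): no bracket -> illegal
(2,3): flips 1 -> legal
(2,5): no bracket -> illegal
(2,7): no bracket -> illegal
(3,6): flips 1 -> legal
(3,7): no bracket -> illegal
(4,0): no bracket -> illegal
(4,1): flips 1 -> legal
(4,5): flips 1 -> legal
(4,6): flips 1 -> legal
(5,0): no bracket -> illegal
(5,2): flips 1 -> legal
(5,3): flips 1 -> legal
(5,4): flips 1 -> legal
(5,6): no bracket -> illegal
(6,0): flips 3 -> legal
(6,1): no bracket -> illegal
(6,2): no bracket -> illegal
(6,4): no bracket -> illegal
(6,5): no bracket -> illegal
(6,6): no bracket -> illegal
W mobility = 11

Answer: B=6 W=11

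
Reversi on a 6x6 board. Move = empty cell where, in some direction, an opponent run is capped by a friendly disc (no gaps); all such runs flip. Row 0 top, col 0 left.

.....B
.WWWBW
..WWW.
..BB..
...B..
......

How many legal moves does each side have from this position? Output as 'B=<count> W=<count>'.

-- B to move --
(0,0): flips 2 -> legal
(0,1): no bracket -> illegal
(0,2): flips 2 -> legal
(0,3): flips 2 -> legal
(0,4): no bracket -> illegal
(1,0): flips 3 -> legal
(2,0): no bracket -> illegal
(2,1): no bracket -> illegal
(2,5): flips 1 -> legal
(3,1): no bracket -> illegal
(3,4): flips 1 -> legal
(3,5): no bracket -> illegal
B mobility = 6
-- W to move --
(0,3): no bracket -> illegal
(0,4): flips 1 -> legal
(2,1): no bracket -> illegal
(2,5): no bracket -> illegal
(3,1): no bracket -> illegal
(3,4): no bracket -> illegal
(4,1): flips 1 -> legal
(4,2): flips 2 -> legal
(4,4): flips 1 -> legal
(5,2): no bracket -> illegal
(5,3): flips 2 -> legal
(5,4): no bracket -> illegal
W mobility = 5

Answer: B=6 W=5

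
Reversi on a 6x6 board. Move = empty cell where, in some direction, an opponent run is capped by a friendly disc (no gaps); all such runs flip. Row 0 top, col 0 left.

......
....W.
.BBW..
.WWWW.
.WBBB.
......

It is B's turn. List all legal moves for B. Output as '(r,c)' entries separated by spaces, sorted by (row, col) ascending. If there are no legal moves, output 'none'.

(0,3): no bracket -> illegal
(0,4): no bracket -> illegal
(0,5): no bracket -> illegal
(1,2): no bracket -> illegal
(1,3): flips 2 -> legal
(1,5): no bracket -> illegal
(2,0): flips 1 -> legal
(2,4): flips 3 -> legal
(2,5): flips 1 -> legal
(3,0): no bracket -> illegal
(3,5): no bracket -> illegal
(4,0): flips 2 -> legal
(4,5): no bracket -> illegal
(5,0): no bracket -> illegal
(5,1): flips 2 -> legal
(5,2): no bracket -> illegal

Answer: (1,3) (2,0) (2,4) (2,5) (4,0) (5,1)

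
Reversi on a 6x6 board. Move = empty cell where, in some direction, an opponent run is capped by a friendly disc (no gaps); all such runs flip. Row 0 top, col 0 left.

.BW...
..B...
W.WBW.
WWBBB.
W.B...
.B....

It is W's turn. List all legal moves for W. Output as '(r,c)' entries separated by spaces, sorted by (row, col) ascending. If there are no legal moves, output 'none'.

Answer: (0,0) (3,5) (4,4) (5,2) (5,3)

Derivation:
(0,0): flips 1 -> legal
(0,3): no bracket -> illegal
(1,0): no bracket -> illegal
(1,1): no bracket -> illegal
(1,3): no bracket -> illegal
(1,4): no bracket -> illegal
(2,1): no bracket -> illegal
(2,5): no bracket -> illegal
(3,5): flips 3 -> legal
(4,1): no bracket -> illegal
(4,3): no bracket -> illegal
(4,4): flips 2 -> legal
(4,5): no bracket -> illegal
(5,0): no bracket -> illegal
(5,2): flips 2 -> legal
(5,3): flips 1 -> legal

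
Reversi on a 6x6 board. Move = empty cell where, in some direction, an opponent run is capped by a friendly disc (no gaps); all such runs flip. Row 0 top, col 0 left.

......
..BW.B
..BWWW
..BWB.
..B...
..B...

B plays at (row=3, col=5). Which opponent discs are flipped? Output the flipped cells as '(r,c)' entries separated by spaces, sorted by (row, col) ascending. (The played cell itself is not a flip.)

Answer: (2,5)

Derivation:
Dir NW: opp run (2,4) (1,3), next='.' -> no flip
Dir N: opp run (2,5) capped by B -> flip
Dir NE: edge -> no flip
Dir W: first cell 'B' (not opp) -> no flip
Dir E: edge -> no flip
Dir SW: first cell '.' (not opp) -> no flip
Dir S: first cell '.' (not opp) -> no flip
Dir SE: edge -> no flip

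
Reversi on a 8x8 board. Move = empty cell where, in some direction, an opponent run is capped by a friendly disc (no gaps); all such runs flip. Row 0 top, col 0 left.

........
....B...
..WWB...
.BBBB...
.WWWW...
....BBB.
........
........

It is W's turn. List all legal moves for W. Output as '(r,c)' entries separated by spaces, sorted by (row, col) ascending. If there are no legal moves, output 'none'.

Answer: (0,4) (0,5) (1,5) (2,0) (2,1) (2,5) (4,0) (4,5) (6,4) (6,5) (6,6)

Derivation:
(0,3): no bracket -> illegal
(0,4): flips 3 -> legal
(0,5): flips 1 -> legal
(1,3): no bracket -> illegal
(1,5): flips 2 -> legal
(2,0): flips 1 -> legal
(2,1): flips 2 -> legal
(2,5): flips 2 -> legal
(3,0): no bracket -> illegal
(3,5): no bracket -> illegal
(4,0): flips 1 -> legal
(4,5): flips 1 -> legal
(4,6): no bracket -> illegal
(4,7): no bracket -> illegal
(5,3): no bracket -> illegal
(5,7): no bracket -> illegal
(6,3): no bracket -> illegal
(6,4): flips 1 -> legal
(6,5): flips 1 -> legal
(6,6): flips 1 -> legal
(6,7): no bracket -> illegal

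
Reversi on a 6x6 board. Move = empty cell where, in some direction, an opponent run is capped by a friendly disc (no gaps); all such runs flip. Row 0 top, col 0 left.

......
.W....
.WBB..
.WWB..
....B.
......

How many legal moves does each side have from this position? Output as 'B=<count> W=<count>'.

Answer: B=6 W=6

Derivation:
-- B to move --
(0,0): flips 1 -> legal
(0,1): no bracket -> illegal
(0,2): no bracket -> illegal
(1,0): no bracket -> illegal
(1,2): no bracket -> illegal
(2,0): flips 1 -> legal
(3,0): flips 2 -> legal
(4,0): flips 1 -> legal
(4,1): flips 1 -> legal
(4,2): flips 1 -> legal
(4,3): no bracket -> illegal
B mobility = 6
-- W to move --
(1,2): flips 1 -> legal
(1,3): flips 1 -> legal
(1,4): flips 1 -> legal
(2,4): flips 2 -> legal
(3,4): flips 1 -> legal
(3,5): no bracket -> illegal
(4,2): no bracket -> illegal
(4,3): no bracket -> illegal
(4,5): no bracket -> illegal
(5,3): no bracket -> illegal
(5,4): no bracket -> illegal
(5,5): flips 3 -> legal
W mobility = 6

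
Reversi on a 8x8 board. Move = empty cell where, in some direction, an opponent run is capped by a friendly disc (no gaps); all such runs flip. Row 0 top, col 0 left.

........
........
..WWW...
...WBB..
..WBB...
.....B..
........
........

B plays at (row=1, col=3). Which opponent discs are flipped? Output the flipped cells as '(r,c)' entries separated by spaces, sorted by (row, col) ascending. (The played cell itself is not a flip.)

Dir NW: first cell '.' (not opp) -> no flip
Dir N: first cell '.' (not opp) -> no flip
Dir NE: first cell '.' (not opp) -> no flip
Dir W: first cell '.' (not opp) -> no flip
Dir E: first cell '.' (not opp) -> no flip
Dir SW: opp run (2,2), next='.' -> no flip
Dir S: opp run (2,3) (3,3) capped by B -> flip
Dir SE: opp run (2,4) capped by B -> flip

Answer: (2,3) (2,4) (3,3)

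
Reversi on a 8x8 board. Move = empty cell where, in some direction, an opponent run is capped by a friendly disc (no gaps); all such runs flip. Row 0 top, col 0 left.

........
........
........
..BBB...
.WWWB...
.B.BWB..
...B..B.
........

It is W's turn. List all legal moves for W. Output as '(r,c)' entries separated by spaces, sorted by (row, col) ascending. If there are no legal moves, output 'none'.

Answer: (2,1) (2,2) (2,3) (2,4) (2,5) (4,5) (5,2) (5,6) (6,0) (6,1) (6,4) (7,2) (7,3)

Derivation:
(2,1): flips 1 -> legal
(2,2): flips 1 -> legal
(2,3): flips 2 -> legal
(2,4): flips 3 -> legal
(2,5): flips 1 -> legal
(3,1): no bracket -> illegal
(3,5): no bracket -> illegal
(4,0): no bracket -> illegal
(4,5): flips 1 -> legal
(4,6): no bracket -> illegal
(5,0): no bracket -> illegal
(5,2): flips 1 -> legal
(5,6): flips 1 -> legal
(5,7): no bracket -> illegal
(6,0): flips 1 -> legal
(6,1): flips 1 -> legal
(6,2): no bracket -> illegal
(6,4): flips 1 -> legal
(6,5): no bracket -> illegal
(6,7): no bracket -> illegal
(7,2): flips 1 -> legal
(7,3): flips 2 -> legal
(7,4): no bracket -> illegal
(7,5): no bracket -> illegal
(7,6): no bracket -> illegal
(7,7): no bracket -> illegal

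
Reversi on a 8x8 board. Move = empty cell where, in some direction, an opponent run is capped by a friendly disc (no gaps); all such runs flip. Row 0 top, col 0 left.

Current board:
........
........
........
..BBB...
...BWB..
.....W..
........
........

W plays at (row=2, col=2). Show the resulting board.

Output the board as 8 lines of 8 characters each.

Place W at (2,2); scan 8 dirs for brackets.
Dir NW: first cell '.' (not opp) -> no flip
Dir N: first cell '.' (not opp) -> no flip
Dir NE: first cell '.' (not opp) -> no flip
Dir W: first cell '.' (not opp) -> no flip
Dir E: first cell '.' (not opp) -> no flip
Dir SW: first cell '.' (not opp) -> no flip
Dir S: opp run (3,2), next='.' -> no flip
Dir SE: opp run (3,3) capped by W -> flip
All flips: (3,3)

Answer: ........
........
..W.....
..BWB...
...BWB..
.....W..
........
........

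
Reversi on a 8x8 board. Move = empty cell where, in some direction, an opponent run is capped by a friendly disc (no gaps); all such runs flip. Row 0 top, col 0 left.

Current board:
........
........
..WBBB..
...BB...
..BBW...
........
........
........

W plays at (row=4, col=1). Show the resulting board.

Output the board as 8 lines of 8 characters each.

Place W at (4,1); scan 8 dirs for brackets.
Dir NW: first cell '.' (not opp) -> no flip
Dir N: first cell '.' (not opp) -> no flip
Dir NE: first cell '.' (not opp) -> no flip
Dir W: first cell '.' (not opp) -> no flip
Dir E: opp run (4,2) (4,3) capped by W -> flip
Dir SW: first cell '.' (not opp) -> no flip
Dir S: first cell '.' (not opp) -> no flip
Dir SE: first cell '.' (not opp) -> no flip
All flips: (4,2) (4,3)

Answer: ........
........
..WBBB..
...BB...
.WWWW...
........
........
........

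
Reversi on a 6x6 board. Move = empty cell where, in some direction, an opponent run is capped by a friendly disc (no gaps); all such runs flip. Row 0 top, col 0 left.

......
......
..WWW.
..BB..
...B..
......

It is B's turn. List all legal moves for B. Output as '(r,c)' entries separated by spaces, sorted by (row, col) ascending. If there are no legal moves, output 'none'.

(1,1): flips 1 -> legal
(1,2): flips 1 -> legal
(1,3): flips 1 -> legal
(1,4): flips 1 -> legal
(1,5): flips 1 -> legal
(2,1): no bracket -> illegal
(2,5): no bracket -> illegal
(3,1): no bracket -> illegal
(3,4): no bracket -> illegal
(3,5): no bracket -> illegal

Answer: (1,1) (1,2) (1,3) (1,4) (1,5)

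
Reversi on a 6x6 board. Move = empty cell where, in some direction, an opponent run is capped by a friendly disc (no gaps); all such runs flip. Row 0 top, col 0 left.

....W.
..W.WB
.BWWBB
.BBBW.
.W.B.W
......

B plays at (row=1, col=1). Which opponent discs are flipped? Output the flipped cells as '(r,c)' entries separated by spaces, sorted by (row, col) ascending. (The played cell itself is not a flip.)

Answer: (2,2)

Derivation:
Dir NW: first cell '.' (not opp) -> no flip
Dir N: first cell '.' (not opp) -> no flip
Dir NE: first cell '.' (not opp) -> no flip
Dir W: first cell '.' (not opp) -> no flip
Dir E: opp run (1,2), next='.' -> no flip
Dir SW: first cell '.' (not opp) -> no flip
Dir S: first cell 'B' (not opp) -> no flip
Dir SE: opp run (2,2) capped by B -> flip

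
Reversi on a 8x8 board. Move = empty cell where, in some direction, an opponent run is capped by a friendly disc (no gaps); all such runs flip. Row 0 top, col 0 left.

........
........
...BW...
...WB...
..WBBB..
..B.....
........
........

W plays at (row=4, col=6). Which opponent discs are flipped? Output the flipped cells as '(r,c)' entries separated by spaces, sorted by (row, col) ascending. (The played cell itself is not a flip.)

Dir NW: first cell '.' (not opp) -> no flip
Dir N: first cell '.' (not opp) -> no flip
Dir NE: first cell '.' (not opp) -> no flip
Dir W: opp run (4,5) (4,4) (4,3) capped by W -> flip
Dir E: first cell '.' (not opp) -> no flip
Dir SW: first cell '.' (not opp) -> no flip
Dir S: first cell '.' (not opp) -> no flip
Dir SE: first cell '.' (not opp) -> no flip

Answer: (4,3) (4,4) (4,5)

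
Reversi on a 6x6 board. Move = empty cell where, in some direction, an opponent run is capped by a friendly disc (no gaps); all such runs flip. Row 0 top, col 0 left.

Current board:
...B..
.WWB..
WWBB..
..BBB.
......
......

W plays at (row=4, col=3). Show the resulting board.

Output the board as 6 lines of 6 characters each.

Place W at (4,3); scan 8 dirs for brackets.
Dir NW: opp run (3,2) capped by W -> flip
Dir N: opp run (3,3) (2,3) (1,3) (0,3), next=edge -> no flip
Dir NE: opp run (3,4), next='.' -> no flip
Dir W: first cell '.' (not opp) -> no flip
Dir E: first cell '.' (not opp) -> no flip
Dir SW: first cell '.' (not opp) -> no flip
Dir S: first cell '.' (not opp) -> no flip
Dir SE: first cell '.' (not opp) -> no flip
All flips: (3,2)

Answer: ...B..
.WWB..
WWBB..
..WBB.
...W..
......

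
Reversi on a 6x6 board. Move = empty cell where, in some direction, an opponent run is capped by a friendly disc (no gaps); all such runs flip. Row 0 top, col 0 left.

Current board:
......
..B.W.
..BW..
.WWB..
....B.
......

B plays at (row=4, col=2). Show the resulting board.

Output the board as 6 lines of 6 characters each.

Answer: ......
..B.W.
..BW..
.WBB..
..B.B.
......

Derivation:
Place B at (4,2); scan 8 dirs for brackets.
Dir NW: opp run (3,1), next='.' -> no flip
Dir N: opp run (3,2) capped by B -> flip
Dir NE: first cell 'B' (not opp) -> no flip
Dir W: first cell '.' (not opp) -> no flip
Dir E: first cell '.' (not opp) -> no flip
Dir SW: first cell '.' (not opp) -> no flip
Dir S: first cell '.' (not opp) -> no flip
Dir SE: first cell '.' (not opp) -> no flip
All flips: (3,2)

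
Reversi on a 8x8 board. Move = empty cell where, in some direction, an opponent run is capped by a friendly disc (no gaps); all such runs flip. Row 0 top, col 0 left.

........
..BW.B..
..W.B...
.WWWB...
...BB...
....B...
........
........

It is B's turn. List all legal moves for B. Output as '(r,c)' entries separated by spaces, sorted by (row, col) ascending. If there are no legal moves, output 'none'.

(0,2): flips 1 -> legal
(0,3): no bracket -> illegal
(0,4): no bracket -> illegal
(1,1): flips 2 -> legal
(1,4): flips 1 -> legal
(2,0): no bracket -> illegal
(2,1): flips 1 -> legal
(2,3): flips 1 -> legal
(3,0): flips 3 -> legal
(4,0): no bracket -> illegal
(4,1): no bracket -> illegal
(4,2): flips 3 -> legal

Answer: (0,2) (1,1) (1,4) (2,1) (2,3) (3,0) (4,2)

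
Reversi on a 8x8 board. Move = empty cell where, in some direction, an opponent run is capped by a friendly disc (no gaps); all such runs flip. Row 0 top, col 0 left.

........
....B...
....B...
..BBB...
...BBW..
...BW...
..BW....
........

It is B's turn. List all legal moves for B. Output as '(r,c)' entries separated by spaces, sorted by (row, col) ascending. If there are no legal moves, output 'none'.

(3,5): no bracket -> illegal
(3,6): no bracket -> illegal
(4,6): flips 1 -> legal
(5,2): no bracket -> illegal
(5,5): flips 1 -> legal
(5,6): flips 1 -> legal
(6,4): flips 2 -> legal
(6,5): flips 1 -> legal
(7,2): no bracket -> illegal
(7,3): flips 1 -> legal
(7,4): no bracket -> illegal

Answer: (4,6) (5,5) (5,6) (6,4) (6,5) (7,3)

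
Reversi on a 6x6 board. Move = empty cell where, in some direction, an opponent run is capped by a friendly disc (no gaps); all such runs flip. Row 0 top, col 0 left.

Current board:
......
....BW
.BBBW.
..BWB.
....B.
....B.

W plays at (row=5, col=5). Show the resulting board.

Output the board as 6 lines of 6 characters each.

Answer: ......
....BW
.BBBW.
..BWB.
....W.
....BW

Derivation:
Place W at (5,5); scan 8 dirs for brackets.
Dir NW: opp run (4,4) capped by W -> flip
Dir N: first cell '.' (not opp) -> no flip
Dir NE: edge -> no flip
Dir W: opp run (5,4), next='.' -> no flip
Dir E: edge -> no flip
Dir SW: edge -> no flip
Dir S: edge -> no flip
Dir SE: edge -> no flip
All flips: (4,4)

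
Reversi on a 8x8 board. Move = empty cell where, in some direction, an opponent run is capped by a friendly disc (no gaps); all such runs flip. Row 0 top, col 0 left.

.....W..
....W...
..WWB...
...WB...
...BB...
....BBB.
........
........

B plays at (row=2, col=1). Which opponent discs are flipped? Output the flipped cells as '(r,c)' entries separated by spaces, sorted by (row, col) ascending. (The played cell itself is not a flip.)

Answer: (2,2) (2,3)

Derivation:
Dir NW: first cell '.' (not opp) -> no flip
Dir N: first cell '.' (not opp) -> no flip
Dir NE: first cell '.' (not opp) -> no flip
Dir W: first cell '.' (not opp) -> no flip
Dir E: opp run (2,2) (2,3) capped by B -> flip
Dir SW: first cell '.' (not opp) -> no flip
Dir S: first cell '.' (not opp) -> no flip
Dir SE: first cell '.' (not opp) -> no flip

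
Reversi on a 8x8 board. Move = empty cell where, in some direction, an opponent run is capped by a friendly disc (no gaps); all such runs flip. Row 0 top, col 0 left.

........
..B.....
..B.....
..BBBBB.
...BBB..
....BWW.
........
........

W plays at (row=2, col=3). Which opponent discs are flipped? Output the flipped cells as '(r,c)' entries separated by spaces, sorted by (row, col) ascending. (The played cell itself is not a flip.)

Dir NW: opp run (1,2), next='.' -> no flip
Dir N: first cell '.' (not opp) -> no flip
Dir NE: first cell '.' (not opp) -> no flip
Dir W: opp run (2,2), next='.' -> no flip
Dir E: first cell '.' (not opp) -> no flip
Dir SW: opp run (3,2), next='.' -> no flip
Dir S: opp run (3,3) (4,3), next='.' -> no flip
Dir SE: opp run (3,4) (4,5) capped by W -> flip

Answer: (3,4) (4,5)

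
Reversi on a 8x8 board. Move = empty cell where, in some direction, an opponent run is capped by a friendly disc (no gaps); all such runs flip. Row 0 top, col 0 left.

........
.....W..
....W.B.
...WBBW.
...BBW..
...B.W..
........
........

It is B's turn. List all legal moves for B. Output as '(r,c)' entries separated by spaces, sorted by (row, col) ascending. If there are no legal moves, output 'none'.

Answer: (0,4) (1,3) (1,4) (2,2) (2,3) (3,2) (3,7) (4,6) (5,6) (6,5) (6,6)

Derivation:
(0,4): flips 1 -> legal
(0,5): no bracket -> illegal
(0,6): no bracket -> illegal
(1,3): flips 1 -> legal
(1,4): flips 1 -> legal
(1,6): no bracket -> illegal
(2,2): flips 1 -> legal
(2,3): flips 1 -> legal
(2,5): no bracket -> illegal
(2,7): no bracket -> illegal
(3,2): flips 1 -> legal
(3,7): flips 1 -> legal
(4,2): no bracket -> illegal
(4,6): flips 2 -> legal
(4,7): no bracket -> illegal
(5,4): no bracket -> illegal
(5,6): flips 1 -> legal
(6,4): no bracket -> illegal
(6,5): flips 2 -> legal
(6,6): flips 1 -> legal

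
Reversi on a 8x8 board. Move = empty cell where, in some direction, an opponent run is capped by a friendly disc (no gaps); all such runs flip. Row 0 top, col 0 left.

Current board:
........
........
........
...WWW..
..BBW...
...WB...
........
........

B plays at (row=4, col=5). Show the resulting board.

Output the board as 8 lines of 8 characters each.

Answer: ........
........
........
...WWW..
..BBBB..
...WB...
........
........

Derivation:
Place B at (4,5); scan 8 dirs for brackets.
Dir NW: opp run (3,4), next='.' -> no flip
Dir N: opp run (3,5), next='.' -> no flip
Dir NE: first cell '.' (not opp) -> no flip
Dir W: opp run (4,4) capped by B -> flip
Dir E: first cell '.' (not opp) -> no flip
Dir SW: first cell 'B' (not opp) -> no flip
Dir S: first cell '.' (not opp) -> no flip
Dir SE: first cell '.' (not opp) -> no flip
All flips: (4,4)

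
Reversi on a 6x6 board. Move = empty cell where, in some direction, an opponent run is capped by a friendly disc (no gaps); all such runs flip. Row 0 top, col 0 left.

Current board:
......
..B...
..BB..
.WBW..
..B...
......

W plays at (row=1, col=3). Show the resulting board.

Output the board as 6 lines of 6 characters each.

Place W at (1,3); scan 8 dirs for brackets.
Dir NW: first cell '.' (not opp) -> no flip
Dir N: first cell '.' (not opp) -> no flip
Dir NE: first cell '.' (not opp) -> no flip
Dir W: opp run (1,2), next='.' -> no flip
Dir E: first cell '.' (not opp) -> no flip
Dir SW: opp run (2,2) capped by W -> flip
Dir S: opp run (2,3) capped by W -> flip
Dir SE: first cell '.' (not opp) -> no flip
All flips: (2,2) (2,3)

Answer: ......
..BW..
..WW..
.WBW..
..B...
......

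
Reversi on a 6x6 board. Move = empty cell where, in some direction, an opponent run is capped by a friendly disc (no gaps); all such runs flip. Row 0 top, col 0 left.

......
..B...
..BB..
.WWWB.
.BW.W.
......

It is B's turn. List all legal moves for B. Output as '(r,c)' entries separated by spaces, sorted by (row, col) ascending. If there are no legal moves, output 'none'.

Answer: (2,1) (3,0) (4,0) (4,3) (5,2) (5,4) (5,5)

Derivation:
(2,0): no bracket -> illegal
(2,1): flips 1 -> legal
(2,4): no bracket -> illegal
(3,0): flips 3 -> legal
(3,5): no bracket -> illegal
(4,0): flips 1 -> legal
(4,3): flips 2 -> legal
(4,5): no bracket -> illegal
(5,1): no bracket -> illegal
(5,2): flips 2 -> legal
(5,3): no bracket -> illegal
(5,4): flips 1 -> legal
(5,5): flips 2 -> legal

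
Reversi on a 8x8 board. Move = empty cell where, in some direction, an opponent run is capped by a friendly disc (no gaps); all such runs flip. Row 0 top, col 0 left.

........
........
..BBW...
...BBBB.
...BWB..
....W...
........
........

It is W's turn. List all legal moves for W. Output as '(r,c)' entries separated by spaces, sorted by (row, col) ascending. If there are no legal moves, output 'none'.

Answer: (1,1) (2,1) (2,6) (2,7) (3,2) (4,2) (4,6)

Derivation:
(1,1): flips 2 -> legal
(1,2): no bracket -> illegal
(1,3): no bracket -> illegal
(1,4): no bracket -> illegal
(2,1): flips 2 -> legal
(2,5): no bracket -> illegal
(2,6): flips 1 -> legal
(2,7): flips 2 -> legal
(3,1): no bracket -> illegal
(3,2): flips 1 -> legal
(3,7): no bracket -> illegal
(4,2): flips 2 -> legal
(4,6): flips 2 -> legal
(4,7): no bracket -> illegal
(5,2): no bracket -> illegal
(5,3): no bracket -> illegal
(5,5): no bracket -> illegal
(5,6): no bracket -> illegal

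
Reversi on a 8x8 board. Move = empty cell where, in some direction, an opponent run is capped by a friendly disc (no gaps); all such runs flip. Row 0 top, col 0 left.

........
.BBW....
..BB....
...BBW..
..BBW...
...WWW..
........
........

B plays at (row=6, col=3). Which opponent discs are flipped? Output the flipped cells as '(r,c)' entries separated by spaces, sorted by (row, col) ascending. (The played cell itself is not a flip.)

Dir NW: first cell '.' (not opp) -> no flip
Dir N: opp run (5,3) capped by B -> flip
Dir NE: opp run (5,4), next='.' -> no flip
Dir W: first cell '.' (not opp) -> no flip
Dir E: first cell '.' (not opp) -> no flip
Dir SW: first cell '.' (not opp) -> no flip
Dir S: first cell '.' (not opp) -> no flip
Dir SE: first cell '.' (not opp) -> no flip

Answer: (5,3)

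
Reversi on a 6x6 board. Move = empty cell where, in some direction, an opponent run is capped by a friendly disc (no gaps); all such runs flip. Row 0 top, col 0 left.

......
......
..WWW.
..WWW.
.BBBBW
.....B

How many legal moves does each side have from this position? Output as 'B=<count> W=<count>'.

Answer: B=8 W=6

Derivation:
-- B to move --
(1,1): flips 2 -> legal
(1,2): flips 2 -> legal
(1,3): flips 2 -> legal
(1,4): flips 4 -> legal
(1,5): flips 2 -> legal
(2,1): flips 1 -> legal
(2,5): flips 1 -> legal
(3,1): no bracket -> illegal
(3,5): flips 1 -> legal
(5,4): no bracket -> illegal
B mobility = 8
-- W to move --
(3,0): no bracket -> illegal
(3,1): no bracket -> illegal
(3,5): no bracket -> illegal
(4,0): flips 4 -> legal
(5,0): flips 1 -> legal
(5,1): flips 1 -> legal
(5,2): flips 2 -> legal
(5,3): flips 1 -> legal
(5,4): flips 2 -> legal
W mobility = 6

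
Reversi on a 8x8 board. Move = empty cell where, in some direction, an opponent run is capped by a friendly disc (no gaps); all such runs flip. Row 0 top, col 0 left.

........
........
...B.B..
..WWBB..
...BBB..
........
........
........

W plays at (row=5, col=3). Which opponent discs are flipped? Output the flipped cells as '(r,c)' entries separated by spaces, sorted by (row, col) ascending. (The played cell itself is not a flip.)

Dir NW: first cell '.' (not opp) -> no flip
Dir N: opp run (4,3) capped by W -> flip
Dir NE: opp run (4,4) (3,5), next='.' -> no flip
Dir W: first cell '.' (not opp) -> no flip
Dir E: first cell '.' (not opp) -> no flip
Dir SW: first cell '.' (not opp) -> no flip
Dir S: first cell '.' (not opp) -> no flip
Dir SE: first cell '.' (not opp) -> no flip

Answer: (4,3)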